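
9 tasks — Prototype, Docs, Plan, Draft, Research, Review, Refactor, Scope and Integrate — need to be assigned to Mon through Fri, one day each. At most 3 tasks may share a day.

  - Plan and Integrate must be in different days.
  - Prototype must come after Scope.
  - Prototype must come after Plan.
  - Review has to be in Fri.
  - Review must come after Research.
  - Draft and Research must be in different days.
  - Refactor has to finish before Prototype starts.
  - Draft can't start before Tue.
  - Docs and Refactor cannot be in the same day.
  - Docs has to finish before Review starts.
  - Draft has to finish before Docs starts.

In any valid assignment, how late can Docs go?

Thu

Precedence pushes Docs to at least Wed; downstream work caps Docs at Thu.
Docs at Thu is achievable: Integrate in Tue, Docs in Thu, Prototype in Tue, Scope in Mon, Draft in Tue, Refactor in Mon, Review in Fri, Plan in Mon, Research in Wed.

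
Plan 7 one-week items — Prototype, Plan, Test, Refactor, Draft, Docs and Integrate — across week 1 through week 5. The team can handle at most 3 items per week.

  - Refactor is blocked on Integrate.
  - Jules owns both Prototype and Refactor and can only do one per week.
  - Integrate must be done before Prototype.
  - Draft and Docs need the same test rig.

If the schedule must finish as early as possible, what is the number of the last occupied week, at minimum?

week 3

The precedence chain requires at least 2 distinct weeks.
With at most 3 per week and 7 work items, at least 3 weeks are needed.
3 works (last occupied week: week 3): for example Integrate -> week 1, Test -> week 1, Plan -> week 1, Refactor -> week 3, Draft -> week 2, Prototype -> week 2, Docs -> week 3.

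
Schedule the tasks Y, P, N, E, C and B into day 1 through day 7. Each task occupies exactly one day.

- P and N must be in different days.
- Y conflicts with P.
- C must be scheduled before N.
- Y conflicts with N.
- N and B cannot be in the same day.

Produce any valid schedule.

B -> day 1, N -> day 2, C -> day 1, E -> day 1, P -> day 3, Y -> day 1

Checking: C(day 1) before N(day 2); N(day 2) != B(day 1); P(day 3) != N(day 2); Y(day 1) != N(day 2); Y(day 1) != P(day 3).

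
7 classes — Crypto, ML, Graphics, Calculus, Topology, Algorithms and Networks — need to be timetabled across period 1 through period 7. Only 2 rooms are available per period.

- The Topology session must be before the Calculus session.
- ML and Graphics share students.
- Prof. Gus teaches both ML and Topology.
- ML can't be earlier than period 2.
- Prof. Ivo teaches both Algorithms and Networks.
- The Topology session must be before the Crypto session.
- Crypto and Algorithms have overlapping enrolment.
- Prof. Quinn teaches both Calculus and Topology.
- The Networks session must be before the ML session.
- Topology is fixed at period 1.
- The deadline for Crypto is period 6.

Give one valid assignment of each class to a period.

Networks in period 1, Calculus in period 3, ML in period 2, Graphics in period 3, Algorithms in period 4, Crypto in period 2, Topology in period 1

Checking: Networks(period 1) before ML(period 2); Topology(period 1) before Crypto(period 2); Topology(period 1) before Calculus(period 3); Calculus(period 3) != Topology(period 1); ML(period 2) != Graphics(period 3); Crypto(period 2) != Algorithms(period 4); ML(period 2) != Topology(period 1); Algorithms(period 4) != Networks(period 1); Crypto=period 2 in [period 1,period 6]; ML=period 2 in [period 2,period 7]; Topology=period 1 in [period 1,period 1]; max 2 per period (cap 2).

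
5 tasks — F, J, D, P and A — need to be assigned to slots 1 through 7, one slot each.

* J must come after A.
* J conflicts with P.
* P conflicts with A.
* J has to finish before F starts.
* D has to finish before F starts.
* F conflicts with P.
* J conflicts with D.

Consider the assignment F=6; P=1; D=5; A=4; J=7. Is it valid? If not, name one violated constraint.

No — it violates: J has to finish before F starts

J has to finish before F starts — violated.
P conflicts with A — holds.
J must come after A — holds.
J conflicts with P — holds.
J conflicts with D — holds.
F conflicts with P — holds.
D has to finish before F starts — holds.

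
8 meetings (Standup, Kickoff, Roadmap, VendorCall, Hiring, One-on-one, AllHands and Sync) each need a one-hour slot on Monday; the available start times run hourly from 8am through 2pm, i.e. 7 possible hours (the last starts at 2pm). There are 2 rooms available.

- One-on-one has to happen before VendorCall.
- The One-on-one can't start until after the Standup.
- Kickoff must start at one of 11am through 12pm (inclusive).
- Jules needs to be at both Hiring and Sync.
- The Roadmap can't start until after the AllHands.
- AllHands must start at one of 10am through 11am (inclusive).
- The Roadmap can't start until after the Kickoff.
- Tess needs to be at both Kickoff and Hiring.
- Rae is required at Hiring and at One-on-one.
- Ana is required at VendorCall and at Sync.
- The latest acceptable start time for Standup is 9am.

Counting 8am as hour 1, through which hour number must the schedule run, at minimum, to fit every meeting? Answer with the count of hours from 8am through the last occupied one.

The precedence chain requires at least 3 distinct hours.
With at most 2 per hour and 8 meetings, at least 4 hours are needed.
Propagating the time windows through the other constraints, Roadmap can't land before 12pm — that is hour 5 counting from 8am — so the schedule must run through at least 5 hours.
5 works (last occupied hour: 12pm): for example One-on-one in 9am, Hiring in 8am, Kickoff in 11am, Roadmap in 12pm, AllHands in 10am, VendorCall in 10am, Standup in 8am, Sync in 9am.

5 hours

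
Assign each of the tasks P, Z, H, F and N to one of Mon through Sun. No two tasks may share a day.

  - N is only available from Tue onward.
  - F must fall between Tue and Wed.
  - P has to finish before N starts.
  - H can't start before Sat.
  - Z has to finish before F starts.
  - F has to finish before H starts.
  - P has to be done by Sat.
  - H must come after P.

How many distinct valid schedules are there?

36

Splitting on P: it can be Mon (6), Tue (6), Wed (6), Thu (12), Fri (6). Listing each branch's schedules as (Z, H, F, N):
P=Mon: (Tue,Sat,Wed,Thu) (Tue,Sat,Wed,Fri) (Tue,Sat,Wed,Sun) (Tue,Sun,Wed,Thu) (Tue,Sun,Wed,Fri) (Tue,Sun,Wed,Sat) — 6.
P=Tue: (Mon,Sat,Wed,Thu) (Mon,Sat,Wed,Fri) (Mon,Sat,Wed,Sun) (Mon,Sun,Wed,Thu) (Mon,Sun,Wed,Fri) (Mon,Sun,Wed,Sat) — 6.
P=Wed: (Mon,Sat,Tue,Thu) (Mon,Sat,Tue,Fri) (Mon,Sat,Tue,Sun) (Mon,Sun,Tue,Thu) (Mon,Sun,Tue,Fri) (Mon,Sun,Tue,Sat) — 6.
P=Thu: (Mon,Sat,Tue,Fri) (Mon,Sat,Tue,Sun) (Mon,Sat,Wed,Fri) (Mon,Sat,Wed,Sun) (Mon,Sun,Tue,Fri) (Mon,Sun,Tue,Sat) (Mon,Sun,Wed,Fri) (Mon,Sun,Wed,Sat) (Tue,Sat,Wed,Fri) (Tue,Sat,Wed,Sun) (Tue,Sun,Wed,Fri) (Tue,Sun,Wed,Sat) — 12.
P=Fri: (Mon,Sat,Tue,Sun) (Mon,Sat,Wed,Sun) (Mon,Sun,Tue,Sat) (Mon,Sun,Wed,Sat) (Tue,Sat,Wed,Sun) (Tue,Sun,Wed,Sat) — 6.
Summing: 6 + 6 + 6 + 12 + 6 = 36.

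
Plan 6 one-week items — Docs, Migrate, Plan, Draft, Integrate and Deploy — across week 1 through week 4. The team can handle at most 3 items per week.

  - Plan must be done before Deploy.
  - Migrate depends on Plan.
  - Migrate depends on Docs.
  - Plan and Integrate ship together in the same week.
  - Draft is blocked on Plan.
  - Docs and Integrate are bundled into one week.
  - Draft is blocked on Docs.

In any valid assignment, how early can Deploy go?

Precedence pushes Deploy to at least week 2.
Deploy at week 2 is achievable: Plan in week 1; Draft in week 2; Deploy in week 2; Migrate in week 2; Integrate in week 1; Docs in week 1.

week 2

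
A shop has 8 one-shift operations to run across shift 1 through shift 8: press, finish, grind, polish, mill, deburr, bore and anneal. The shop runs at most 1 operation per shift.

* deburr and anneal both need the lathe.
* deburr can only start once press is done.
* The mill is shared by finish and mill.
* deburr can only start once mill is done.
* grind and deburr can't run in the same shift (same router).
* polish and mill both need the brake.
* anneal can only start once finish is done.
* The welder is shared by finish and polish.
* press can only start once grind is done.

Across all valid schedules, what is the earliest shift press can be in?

shift 2

Precedence pushes press to at least shift 2; downstream work caps press at shift 7.
press at shift 2 is achievable: anneal -> shift 6, finish -> shift 5, deburr -> shift 4, press -> shift 2, mill -> shift 3, bore -> shift 8, polish -> shift 7, grind -> shift 1.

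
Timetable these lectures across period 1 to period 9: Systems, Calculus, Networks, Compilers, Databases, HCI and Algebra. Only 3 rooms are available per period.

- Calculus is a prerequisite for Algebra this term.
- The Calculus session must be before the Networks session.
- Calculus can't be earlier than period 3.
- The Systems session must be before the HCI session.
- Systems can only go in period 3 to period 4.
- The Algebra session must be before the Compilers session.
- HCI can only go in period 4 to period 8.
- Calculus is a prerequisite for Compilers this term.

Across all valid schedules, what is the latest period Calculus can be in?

Calculus is available from period 3; downstream work caps Calculus at period 7.
Calculus at period 7 is achievable: Systems in period 3; Calculus in period 7; Compilers in period 9; HCI in period 4; Databases in period 1; Networks in period 8; Algebra in period 8.

period 7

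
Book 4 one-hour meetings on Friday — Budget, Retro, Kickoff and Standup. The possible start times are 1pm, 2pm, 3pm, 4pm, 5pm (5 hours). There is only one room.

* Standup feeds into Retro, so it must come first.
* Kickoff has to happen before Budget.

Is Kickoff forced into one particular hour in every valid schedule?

No

Kickoff can be 1pm (e.g. Standup in 3pm, Retro in 4pm, Budget in 2pm, Kickoff in 1pm) or 2pm (e.g. Retro=4pm; Standup=1pm; Budget=3pm; Kickoff=2pm).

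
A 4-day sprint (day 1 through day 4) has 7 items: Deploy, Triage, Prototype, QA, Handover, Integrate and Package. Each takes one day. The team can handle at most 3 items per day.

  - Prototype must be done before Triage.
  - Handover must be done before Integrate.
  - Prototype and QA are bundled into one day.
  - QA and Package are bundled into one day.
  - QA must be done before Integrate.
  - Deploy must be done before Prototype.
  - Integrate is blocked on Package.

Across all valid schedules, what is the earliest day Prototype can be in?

Precedence pushes Prototype to at least day 2; downstream work caps Prototype at day 3.
Prototype at day 2 is achievable: Integrate in day 3, Handover in day 1, Prototype in day 2, Package in day 2, Deploy in day 1, Triage in day 3, QA in day 2.

day 2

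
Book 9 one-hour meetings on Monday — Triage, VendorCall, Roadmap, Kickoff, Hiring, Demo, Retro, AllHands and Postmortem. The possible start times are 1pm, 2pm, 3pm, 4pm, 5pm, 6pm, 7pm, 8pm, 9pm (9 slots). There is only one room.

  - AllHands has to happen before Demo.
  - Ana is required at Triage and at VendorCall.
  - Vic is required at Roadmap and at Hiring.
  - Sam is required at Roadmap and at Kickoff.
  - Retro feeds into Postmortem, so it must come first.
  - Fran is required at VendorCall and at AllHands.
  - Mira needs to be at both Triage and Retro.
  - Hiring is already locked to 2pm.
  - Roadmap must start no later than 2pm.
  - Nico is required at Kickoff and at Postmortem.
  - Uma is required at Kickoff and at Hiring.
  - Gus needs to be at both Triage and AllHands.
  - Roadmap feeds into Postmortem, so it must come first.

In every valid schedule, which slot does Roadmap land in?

1pm

Roadmap's window is 1pm–2pm.
Hiring is fixed at 2pm, and Roadmap can't share a slot with Hiring.
So Roadmap must be 1pm.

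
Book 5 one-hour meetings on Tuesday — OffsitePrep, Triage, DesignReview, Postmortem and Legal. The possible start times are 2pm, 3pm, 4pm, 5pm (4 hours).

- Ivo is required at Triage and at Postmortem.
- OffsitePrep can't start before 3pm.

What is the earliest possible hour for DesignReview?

2pm

DesignReview at 2pm is achievable: Postmortem -> 3pm; OffsitePrep -> 3pm; Legal -> 2pm; Triage -> 2pm; DesignReview -> 2pm.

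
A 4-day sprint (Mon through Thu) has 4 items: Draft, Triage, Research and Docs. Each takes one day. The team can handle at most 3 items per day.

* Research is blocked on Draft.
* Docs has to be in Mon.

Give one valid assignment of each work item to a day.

Triage -> Mon; Draft -> Mon; Docs -> Mon; Research -> Tue

Checking: Draft(Mon) before Research(Tue); Docs=Mon in [Mon,Mon]; max 3 per day (cap 3).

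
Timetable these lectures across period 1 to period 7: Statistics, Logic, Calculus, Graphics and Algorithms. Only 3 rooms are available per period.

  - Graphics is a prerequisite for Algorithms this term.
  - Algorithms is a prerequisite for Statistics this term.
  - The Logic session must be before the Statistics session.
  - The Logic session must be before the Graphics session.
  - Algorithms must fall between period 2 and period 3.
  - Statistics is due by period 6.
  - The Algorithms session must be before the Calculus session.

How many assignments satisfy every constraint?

12

Splitting on Statistics: it can be period 4 (4), period 5 (4), period 6 (4). Listing each branch's schedules as (Logic, Calculus, Graphics, Algorithms) by period number:
Statistics=period 4: (1,4,2,3) (1,5,2,3) (1,6,2,3) (1,7,2,3) — 4.
Statistics=period 5: (1,4,2,3) (1,5,2,3) (1,6,2,3) (1,7,2,3) — 4.
Statistics=period 6: (1,4,2,3) (1,5,2,3) (1,6,2,3) (1,7,2,3) — 4.
Summing: 4 + 4 + 4 = 12.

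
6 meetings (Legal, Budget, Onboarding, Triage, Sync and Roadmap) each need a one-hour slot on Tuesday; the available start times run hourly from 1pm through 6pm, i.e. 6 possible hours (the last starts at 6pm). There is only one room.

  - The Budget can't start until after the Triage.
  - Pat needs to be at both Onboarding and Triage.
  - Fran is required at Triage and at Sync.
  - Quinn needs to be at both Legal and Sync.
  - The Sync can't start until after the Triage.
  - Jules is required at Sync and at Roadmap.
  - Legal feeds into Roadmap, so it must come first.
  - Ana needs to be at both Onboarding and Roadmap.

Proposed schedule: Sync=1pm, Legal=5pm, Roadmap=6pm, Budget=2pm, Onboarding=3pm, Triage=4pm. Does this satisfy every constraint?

The Sync can't start until after the Triage — violated.
Ana needs to be at both Onboarding and Roadmap — holds.
Fran is required at Triage and at Sync — holds.
Legal feeds into Roadmap, so it must come first — holds.
Quinn needs to be at both Legal and Sync — holds.
There is only one room — holds.
The Budget can't start until after the Triage — violated.
Jules is required at Sync and at Roadmap — holds.
Pat needs to be at both Onboarding and Triage — holds.

No — it violates: The Sync can't start until after the Triage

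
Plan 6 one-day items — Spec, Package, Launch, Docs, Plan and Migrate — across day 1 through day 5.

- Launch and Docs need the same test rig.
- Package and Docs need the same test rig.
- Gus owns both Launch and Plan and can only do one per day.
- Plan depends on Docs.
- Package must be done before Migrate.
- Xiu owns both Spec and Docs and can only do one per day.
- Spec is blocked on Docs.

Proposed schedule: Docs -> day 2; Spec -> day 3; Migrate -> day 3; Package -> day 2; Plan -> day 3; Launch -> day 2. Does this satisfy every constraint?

Package and Docs need the same test rig — violated.
Launch and Docs need the same test rig — violated.
Spec is blocked on Docs — holds.
Xiu owns both Spec and Docs and can only do one per day — holds.
Gus owns both Launch and Plan and can only do one per day — holds.
Plan depends on Docs — holds.
Package must be done before Migrate — holds.

No — it violates: Package and Docs need the same test rig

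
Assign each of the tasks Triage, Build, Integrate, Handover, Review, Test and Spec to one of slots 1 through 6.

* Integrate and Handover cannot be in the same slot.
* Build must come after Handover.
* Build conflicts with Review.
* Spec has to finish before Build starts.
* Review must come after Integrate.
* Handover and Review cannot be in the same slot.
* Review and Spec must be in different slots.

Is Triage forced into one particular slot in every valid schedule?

Triage can be 1 (e.g. Triage -> 1, Handover -> 1, Review -> 3, Integrate -> 2, Test -> 1, Spec -> 1, Build -> 2) or 2 (e.g. Test in 1; Review in 3; Integrate in 2; Triage in 2; Spec in 1; Handover in 1; Build in 2).

No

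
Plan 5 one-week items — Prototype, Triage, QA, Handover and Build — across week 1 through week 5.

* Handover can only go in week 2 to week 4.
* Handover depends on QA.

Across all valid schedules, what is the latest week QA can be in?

Downstream work caps QA at week 3.
QA at week 3 is achievable: Build -> week 1, Handover -> week 4, Prototype -> week 1, QA -> week 3, Triage -> week 1.

week 3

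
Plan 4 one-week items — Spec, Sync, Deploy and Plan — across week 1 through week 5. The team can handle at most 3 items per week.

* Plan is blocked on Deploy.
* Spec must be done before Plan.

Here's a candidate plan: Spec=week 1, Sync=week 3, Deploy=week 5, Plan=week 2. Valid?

No — it violates: Plan is blocked on Deploy

The team can handle at most 3 items per week — holds.
Spec must be done before Plan — holds.
Plan is blocked on Deploy — violated.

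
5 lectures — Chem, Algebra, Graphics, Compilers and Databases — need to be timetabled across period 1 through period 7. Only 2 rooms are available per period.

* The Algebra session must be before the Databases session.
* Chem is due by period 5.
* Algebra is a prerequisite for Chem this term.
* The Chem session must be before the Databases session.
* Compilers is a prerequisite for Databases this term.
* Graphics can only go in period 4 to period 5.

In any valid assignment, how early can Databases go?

period 3

Precedence pushes Databases to at least period 3.
Databases at period 3 is achievable: Compilers=period 1; Graphics=period 4; Databases=period 3; Chem=period 2; Algebra=period 1.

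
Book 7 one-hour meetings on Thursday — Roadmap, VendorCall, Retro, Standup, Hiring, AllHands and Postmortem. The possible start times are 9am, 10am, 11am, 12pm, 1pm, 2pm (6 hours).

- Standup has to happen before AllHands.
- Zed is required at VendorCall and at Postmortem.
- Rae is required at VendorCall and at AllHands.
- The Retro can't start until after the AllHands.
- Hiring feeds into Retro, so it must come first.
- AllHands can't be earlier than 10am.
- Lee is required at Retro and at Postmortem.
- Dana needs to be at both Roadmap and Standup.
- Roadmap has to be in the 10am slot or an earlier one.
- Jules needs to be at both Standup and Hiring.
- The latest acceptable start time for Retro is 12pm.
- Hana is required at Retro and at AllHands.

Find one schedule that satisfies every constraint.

Roadmap -> 9am; AllHands -> 11am; Standup -> 10am; VendorCall -> 9am; Retro -> 12pm; Hiring -> 9am; Postmortem -> 10am

Checking: Standup(10am) before AllHands(11am); Hiring(9am) before Retro(12pm); AllHands(11am) before Retro(12pm); Roadmap(9am) != Standup(10am); Retro(12pm) != Postmortem(10am); Standup(10am) != Hiring(9am); VendorCall(9am) != Postmortem(10am); Retro(12pm) != AllHands(11am); VendorCall(9am) != AllHands(11am); AllHands=11am in [10am,2pm]; Roadmap=9am in [9am,10am]; Retro=12pm in [9am,12pm].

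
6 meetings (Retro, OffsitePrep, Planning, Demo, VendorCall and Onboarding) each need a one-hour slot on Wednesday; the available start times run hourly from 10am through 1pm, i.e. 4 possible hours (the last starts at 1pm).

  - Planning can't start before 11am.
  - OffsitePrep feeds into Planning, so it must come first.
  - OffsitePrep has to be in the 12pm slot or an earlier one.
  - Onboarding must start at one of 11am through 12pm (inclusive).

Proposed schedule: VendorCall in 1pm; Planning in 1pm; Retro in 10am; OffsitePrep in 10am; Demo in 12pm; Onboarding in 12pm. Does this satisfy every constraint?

Onboarding must start at one of 11am through 12pm (inclusive) — holds.
OffsitePrep feeds into Planning, so it must come first — holds.
Planning can't start before 11am — holds.
OffsitePrep has to be in the 12pm slot or an earlier one — holds.

Valid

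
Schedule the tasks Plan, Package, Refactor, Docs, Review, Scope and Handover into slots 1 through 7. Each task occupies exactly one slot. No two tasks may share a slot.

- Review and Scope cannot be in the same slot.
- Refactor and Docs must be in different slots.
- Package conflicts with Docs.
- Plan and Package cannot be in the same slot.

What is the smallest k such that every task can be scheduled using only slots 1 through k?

7 slots

With at most 1 per slot and 7 tasks, at least 7 slots are needed.
7 works (last occupied slot: 7): for example Scope -> 6; Review -> 5; Plan -> 1; Docs -> 4; Refactor -> 3; Package -> 2; Handover -> 7.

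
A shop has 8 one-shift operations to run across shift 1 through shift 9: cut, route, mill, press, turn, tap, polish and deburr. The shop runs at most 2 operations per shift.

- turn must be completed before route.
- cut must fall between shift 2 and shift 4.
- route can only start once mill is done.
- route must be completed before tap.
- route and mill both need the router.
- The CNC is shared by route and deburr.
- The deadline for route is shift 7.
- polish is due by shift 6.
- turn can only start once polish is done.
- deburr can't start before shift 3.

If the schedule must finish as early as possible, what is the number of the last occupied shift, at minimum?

The precedence chain requires at least 4 distinct shifts.
With at most 2 per shift and 8 operations, at least 4 shifts are needed.
4 works (last occupied shift: shift 4): for example tap in shift 4, mill in shift 1, polish in shift 1, deburr in shift 4, route in shift 3, cut in shift 2, press in shift 3, turn in shift 2.

shift 4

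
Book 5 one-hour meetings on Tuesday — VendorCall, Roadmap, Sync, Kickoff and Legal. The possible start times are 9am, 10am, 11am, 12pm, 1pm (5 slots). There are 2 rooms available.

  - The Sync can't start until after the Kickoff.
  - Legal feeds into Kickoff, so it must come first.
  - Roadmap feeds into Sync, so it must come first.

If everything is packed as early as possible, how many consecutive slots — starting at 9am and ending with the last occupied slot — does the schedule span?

3

The precedence chain requires at least 3 distinct slots.
With at most 2 per slot and 5 meetings, at least 3 slots are needed.
3 works (last occupied slot: 11am): for example Roadmap in 9am; Sync in 11am; Kickoff in 10am; VendorCall in 10am; Legal in 9am.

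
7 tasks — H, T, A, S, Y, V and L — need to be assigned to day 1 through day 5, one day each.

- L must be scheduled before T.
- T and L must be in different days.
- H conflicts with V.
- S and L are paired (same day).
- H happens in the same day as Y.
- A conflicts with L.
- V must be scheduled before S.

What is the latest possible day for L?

day 4

L must be in the same day as S, which can't be before day 2, so L is at least day 2; downstream work caps L at day 4.
L at day 4 is achievable: T=day 5, S=day 4, Y=day 2, L=day 4, A=day 1, V=day 1, H=day 2.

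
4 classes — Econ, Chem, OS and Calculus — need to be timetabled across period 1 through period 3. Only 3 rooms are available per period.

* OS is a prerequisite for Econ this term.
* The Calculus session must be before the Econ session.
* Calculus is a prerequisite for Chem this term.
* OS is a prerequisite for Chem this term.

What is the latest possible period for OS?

Downstream work caps OS at period 2.
OS at period 2 is achievable: OS -> period 2; Calculus -> period 1; Econ -> period 3; Chem -> period 3.

period 2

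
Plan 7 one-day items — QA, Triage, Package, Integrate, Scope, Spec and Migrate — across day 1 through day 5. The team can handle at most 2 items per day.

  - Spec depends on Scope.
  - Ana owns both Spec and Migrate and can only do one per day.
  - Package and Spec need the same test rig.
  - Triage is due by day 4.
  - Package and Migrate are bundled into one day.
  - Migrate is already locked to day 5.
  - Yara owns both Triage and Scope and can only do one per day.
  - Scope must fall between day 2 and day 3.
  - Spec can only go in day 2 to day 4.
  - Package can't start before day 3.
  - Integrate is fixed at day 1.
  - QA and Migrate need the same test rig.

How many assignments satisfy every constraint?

30

Splitting on QA: it can be day 1 (6), day 2 (9), day 3 (8), day 4 (7). Listing each branch's schedules as (Triage, Package, Integrate, Scope, Spec, Migrate) by day number:
QA=day 1: (2,5,1,3,4,5) (3,5,1,2,3,5) (3,5,1,2,4,5) (4,5,1,2,3,5) (4,5,1,2,4,5) (4,5,1,3,4,5) — 6.
QA=day 2: (1,5,1,2,3,5) (1,5,1,2,4,5) (1,5,1,3,4,5) (2,5,1,3,4,5) (3,5,1,2,3,5) (3,5,1,2,4,5) (4,5,1,2,3,5) (4,5,1,2,4,5) (4,5,1,3,4,5) — 9.
QA=day 3: (1,5,1,2,3,5) (1,5,1,2,4,5) (1,5,1,3,4,5) (2,5,1,3,4,5) (3,5,1,2,4,5) (4,5,1,2,3,5) (4,5,1,2,4,5) (4,5,1,3,4,5) — 8.
QA=day 4: (1,5,1,2,3,5) (1,5,1,2,4,5) (1,5,1,3,4,5) (2,5,1,3,4,5) (3,5,1,2,3,5) (3,5,1,2,4,5) (4,5,1,2,3,5) — 7.
Summing: 6 + 9 + 8 + 7 = 30.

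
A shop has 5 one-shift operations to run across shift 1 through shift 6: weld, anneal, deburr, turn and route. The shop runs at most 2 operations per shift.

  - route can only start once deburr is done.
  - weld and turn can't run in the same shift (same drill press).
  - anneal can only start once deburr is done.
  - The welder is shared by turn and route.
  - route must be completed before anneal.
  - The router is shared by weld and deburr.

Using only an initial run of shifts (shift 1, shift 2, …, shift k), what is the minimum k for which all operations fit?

3

The precedence chain requires at least 3 distinct shifts.
With at most 2 per shift and 5 operations, at least 3 shifts are needed.
3 works (last occupied shift: shift 3): for example turn -> shift 1, route -> shift 2, anneal -> shift 3, deburr -> shift 1, weld -> shift 2.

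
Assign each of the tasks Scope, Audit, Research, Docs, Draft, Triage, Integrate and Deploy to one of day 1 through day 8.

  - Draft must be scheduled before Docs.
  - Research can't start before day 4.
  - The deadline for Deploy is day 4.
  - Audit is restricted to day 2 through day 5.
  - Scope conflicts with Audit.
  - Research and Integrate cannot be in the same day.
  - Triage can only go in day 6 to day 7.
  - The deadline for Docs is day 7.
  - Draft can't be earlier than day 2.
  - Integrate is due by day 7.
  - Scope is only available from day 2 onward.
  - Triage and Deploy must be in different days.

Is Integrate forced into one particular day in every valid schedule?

No

Integrate can be day 1 (e.g. Triage=day 6; Research=day 4; Audit=day 2; Scope=day 3; Docs=day 3; Deploy=day 1; Integrate=day 1; Draft=day 2) or day 2 (e.g. Deploy -> day 1; Integrate -> day 2; Docs -> day 3; Research -> day 4; Triage -> day 6; Scope -> day 3; Audit -> day 2; Draft -> day 2).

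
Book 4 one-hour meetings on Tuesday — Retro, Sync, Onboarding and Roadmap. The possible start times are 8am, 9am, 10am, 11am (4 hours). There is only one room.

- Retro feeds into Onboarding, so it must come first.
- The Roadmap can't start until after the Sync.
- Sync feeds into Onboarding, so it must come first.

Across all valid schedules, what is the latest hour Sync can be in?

9am

Downstream work caps Sync at 10am.
Sync at 9am is achievable: Roadmap in 11am; Onboarding in 10am; Sync in 9am; Retro in 8am.
Nothing later works — the capacity limit rule out every hour after 9am.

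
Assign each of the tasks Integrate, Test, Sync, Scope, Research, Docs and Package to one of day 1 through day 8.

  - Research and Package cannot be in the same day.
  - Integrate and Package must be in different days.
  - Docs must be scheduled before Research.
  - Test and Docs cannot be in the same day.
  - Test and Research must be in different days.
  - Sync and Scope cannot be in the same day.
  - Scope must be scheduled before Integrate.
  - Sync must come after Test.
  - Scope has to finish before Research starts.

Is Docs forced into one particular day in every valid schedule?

Docs can be day 1 (e.g. Research=day 2, Docs=day 1, Integrate=day 2, Scope=day 1, Package=day 1, Test=day 3, Sync=day 4) or day 2 (e.g. Research -> day 3; Package -> day 1; Sync -> day 2; Scope -> day 1; Docs -> day 2; Integrate -> day 2; Test -> day 1).

No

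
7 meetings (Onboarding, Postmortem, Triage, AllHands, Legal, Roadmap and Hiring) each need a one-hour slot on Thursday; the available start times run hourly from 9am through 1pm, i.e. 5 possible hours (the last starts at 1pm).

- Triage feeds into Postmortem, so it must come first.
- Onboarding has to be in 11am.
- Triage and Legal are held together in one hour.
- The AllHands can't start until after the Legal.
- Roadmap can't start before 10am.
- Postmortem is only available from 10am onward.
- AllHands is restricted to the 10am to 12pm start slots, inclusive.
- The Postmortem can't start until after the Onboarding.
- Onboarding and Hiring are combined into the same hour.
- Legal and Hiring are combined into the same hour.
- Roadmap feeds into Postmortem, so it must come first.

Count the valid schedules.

Splitting on Postmortem: it can be 12pm (2), 1pm (3). Listing each branch's schedules as (Onboarding, Triage, AllHands, Legal, Roadmap, Hiring):
Postmortem=12pm: (11am,11am,12pm,11am,10am,11am) (11am,11am,12pm,11am,11am,11am) — 2.
Postmortem=1pm: (11am,11am,12pm,11am,10am,11am) (11am,11am,12pm,11am,11am,11am) (11am,11am,12pm,11am,12pm,11am) — 3.
Summing: 2 + 3 = 5.

5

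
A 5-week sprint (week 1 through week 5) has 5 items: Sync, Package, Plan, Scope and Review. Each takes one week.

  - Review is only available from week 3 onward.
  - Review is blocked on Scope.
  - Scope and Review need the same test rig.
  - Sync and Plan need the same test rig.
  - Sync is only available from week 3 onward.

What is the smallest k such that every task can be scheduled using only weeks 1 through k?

3 weeks

The precedence chain requires at least 2 distinct weeks.
Sync can't be placed before week 3, so the schedule must run through at least week 3.
3 works (last occupied week: week 3): for example Scope in week 1, Plan in week 1, Review in week 3, Package in week 1, Sync in week 3.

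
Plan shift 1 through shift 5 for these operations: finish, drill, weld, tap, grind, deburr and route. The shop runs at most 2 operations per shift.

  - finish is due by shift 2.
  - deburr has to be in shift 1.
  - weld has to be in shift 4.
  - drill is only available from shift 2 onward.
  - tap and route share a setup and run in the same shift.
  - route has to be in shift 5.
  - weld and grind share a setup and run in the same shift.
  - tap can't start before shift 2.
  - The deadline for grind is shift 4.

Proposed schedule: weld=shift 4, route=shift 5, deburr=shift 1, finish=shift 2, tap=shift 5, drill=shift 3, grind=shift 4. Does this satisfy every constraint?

The deadline for grind is shift 4 — holds.
deburr has to be in shift 1 — holds.
tap can't start before shift 2 — holds.
weld and grind share a setup and run in the same shift — holds.
route has to be in shift 5 — holds.
weld has to be in shift 4 — holds.
finish is due by shift 2 — holds.
tap and route share a setup and run in the same shift — holds.
The shop runs at most 2 operations per shift — holds.
drill is only available from shift 2 onward — holds.

Yes, all constraints hold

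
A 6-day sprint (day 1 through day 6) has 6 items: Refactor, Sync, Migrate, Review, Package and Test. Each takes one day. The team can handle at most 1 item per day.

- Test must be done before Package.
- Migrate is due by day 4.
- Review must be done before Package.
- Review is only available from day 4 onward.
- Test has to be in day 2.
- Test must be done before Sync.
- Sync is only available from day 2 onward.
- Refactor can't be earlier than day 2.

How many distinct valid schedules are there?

Splitting on Refactor: it can be day 3 (3), day 4 (1), day 5 (1), day 6 (1). Listing each branch's schedules as (Sync, Migrate, Review, Package, Test) by day number:
Refactor=day 3: (4,1,5,6,2) (5,1,4,6,2) (6,1,4,5,2) — 3.
Refactor=day 4: (3,1,5,6,2) — 1.
Refactor=day 5: (3,1,4,6,2) — 1.
Refactor=day 6: (3,1,4,5,2) — 1.
Summing: 3 + 1 + 1 + 1 = 6.

6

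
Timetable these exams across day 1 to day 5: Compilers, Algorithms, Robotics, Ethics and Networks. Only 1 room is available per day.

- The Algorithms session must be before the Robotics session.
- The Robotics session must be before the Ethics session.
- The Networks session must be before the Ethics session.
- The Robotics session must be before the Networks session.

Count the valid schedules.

Splitting on Compilers: it can be day 1 (1), day 2 (1), day 3 (1), day 4 (1), day 5 (1). Listing each branch's schedules as (Algorithms, Robotics, Ethics, Networks) by day number:
Compilers=day 1: (2,3,5,4) — 1.
Compilers=day 2: (1,3,5,4) — 1.
Compilers=day 3: (1,2,5,4) — 1.
Compilers=day 4: (1,2,5,3) — 1.
Compilers=day 5: (1,2,4,3) — 1.
Summing: 1 + 1 + 1 + 1 + 1 = 5.

5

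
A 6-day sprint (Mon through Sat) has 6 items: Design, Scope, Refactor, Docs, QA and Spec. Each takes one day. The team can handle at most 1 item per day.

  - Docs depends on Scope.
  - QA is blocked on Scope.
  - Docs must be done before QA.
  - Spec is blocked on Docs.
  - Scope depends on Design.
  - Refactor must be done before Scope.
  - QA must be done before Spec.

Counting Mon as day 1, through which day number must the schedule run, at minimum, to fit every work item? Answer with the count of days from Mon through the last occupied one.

6 days

The precedence chain requires at least 5 distinct days.
With at most 1 per day and 6 work items, at least 6 days are needed.
6 works (last occupied day: Sat): for example Docs=Thu, Design=Mon, Refactor=Tue, Spec=Sat, QA=Fri, Scope=Wed.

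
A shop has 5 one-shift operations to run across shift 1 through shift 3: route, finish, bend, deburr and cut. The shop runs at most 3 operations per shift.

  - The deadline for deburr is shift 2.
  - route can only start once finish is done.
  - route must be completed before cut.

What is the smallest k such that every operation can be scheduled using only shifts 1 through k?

The precedence chain requires at least 3 distinct shifts.
With at most 3 per shift and 5 operations, at least 2 shifts are needed.
3 works (last occupied shift: shift 3): for example cut=shift 3; deburr=shift 1; bend=shift 1; route=shift 2; finish=shift 1.

3 shifts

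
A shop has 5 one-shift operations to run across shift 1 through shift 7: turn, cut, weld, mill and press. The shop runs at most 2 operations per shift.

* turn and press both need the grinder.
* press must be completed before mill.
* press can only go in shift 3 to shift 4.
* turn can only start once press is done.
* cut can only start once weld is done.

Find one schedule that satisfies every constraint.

cut -> shift 2, turn -> shift 4, press -> shift 3, mill -> shift 4, weld -> shift 1

Checking: weld(shift 1) before cut(shift 2); press(shift 3) before turn(shift 4); press(shift 3) before mill(shift 4); turn(shift 4) != press(shift 3); press=shift 3 in [shift 3,shift 4]; max 2 per shift (cap 2).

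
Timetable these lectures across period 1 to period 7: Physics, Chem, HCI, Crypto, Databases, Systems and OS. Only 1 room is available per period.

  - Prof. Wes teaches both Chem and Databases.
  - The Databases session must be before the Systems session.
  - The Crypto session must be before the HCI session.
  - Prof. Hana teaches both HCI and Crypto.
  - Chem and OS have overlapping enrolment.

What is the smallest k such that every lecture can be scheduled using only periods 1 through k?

The precedence chain requires at least 2 distinct periods.
With at most 1 per period and 7 lectures, at least 7 periods are needed.
7 works (last occupied period: period 7): for example Databases=period 3, HCI=period 2, OS=period 7, Physics=period 5, Systems=period 4, Crypto=period 1, Chem=period 6.

7 periods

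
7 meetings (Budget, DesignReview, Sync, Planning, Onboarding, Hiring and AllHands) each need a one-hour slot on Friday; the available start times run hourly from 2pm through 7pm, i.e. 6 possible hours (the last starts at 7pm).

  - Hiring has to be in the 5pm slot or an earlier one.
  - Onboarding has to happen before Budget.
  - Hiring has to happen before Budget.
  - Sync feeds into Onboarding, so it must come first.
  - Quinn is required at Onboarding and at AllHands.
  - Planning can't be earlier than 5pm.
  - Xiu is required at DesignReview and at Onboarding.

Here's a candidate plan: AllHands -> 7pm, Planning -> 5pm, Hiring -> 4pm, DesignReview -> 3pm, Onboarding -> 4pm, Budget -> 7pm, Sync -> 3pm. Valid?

Planning can't be earlier than 5pm — holds.
Hiring has to happen before Budget — holds.
Hiring has to be in the 5pm slot or an earlier one — holds.
Xiu is required at DesignReview and at Onboarding — holds.
Onboarding has to happen before Budget — holds.
Sync feeds into Onboarding, so it must come first — holds.
Quinn is required at Onboarding and at AllHands — holds.

Yes, all constraints hold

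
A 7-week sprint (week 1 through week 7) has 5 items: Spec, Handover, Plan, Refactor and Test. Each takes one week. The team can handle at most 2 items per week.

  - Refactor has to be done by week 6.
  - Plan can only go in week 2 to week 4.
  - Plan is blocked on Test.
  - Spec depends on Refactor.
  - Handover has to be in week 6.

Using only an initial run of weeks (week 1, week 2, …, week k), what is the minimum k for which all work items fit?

The precedence chain requires at least 2 distinct weeks.
With at most 2 per week and 5 work items, at least 3 weeks are needed.
Handover can't be placed before week 6, so the schedule must run through at least week 6.
6 works (last occupied week: week 6): for example Plan -> week 2, Test -> week 1, Refactor -> week 1, Handover -> week 6, Spec -> week 2.

6 weeks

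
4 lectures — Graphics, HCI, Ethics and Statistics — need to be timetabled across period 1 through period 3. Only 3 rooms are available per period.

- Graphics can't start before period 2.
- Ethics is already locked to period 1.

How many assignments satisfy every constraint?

18

Splitting on Graphics: it can be period 2 (9), period 3 (9). Listing each branch's schedules as (HCI, Ethics, Statistics) by period number:
Graphics=period 2: (1,1,1) (1,1,2) (1,1,3) (2,1,1) (2,1,2) (2,1,3) (3,1,1) (3,1,2) (3,1,3) — 9.
Graphics=period 3: (1,1,1) (1,1,2) (1,1,3) (2,1,1) (2,1,2) (2,1,3) (3,1,1) (3,1,2) (3,1,3) — 9.
Summing: 9 + 9 = 18.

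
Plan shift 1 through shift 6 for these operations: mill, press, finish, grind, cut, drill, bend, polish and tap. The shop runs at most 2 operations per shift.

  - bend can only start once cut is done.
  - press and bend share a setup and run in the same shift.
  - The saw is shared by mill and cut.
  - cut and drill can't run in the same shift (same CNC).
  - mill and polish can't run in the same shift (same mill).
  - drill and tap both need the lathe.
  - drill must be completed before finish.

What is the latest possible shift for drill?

Downstream work caps drill at shift 5.
drill at shift 5 is achievable: finish=shift 6, press=shift 2, bend=shift 2, grind=shift 1, cut=shift 1, polish=shift 4, drill=shift 5, tap=shift 3, mill=shift 3.

shift 5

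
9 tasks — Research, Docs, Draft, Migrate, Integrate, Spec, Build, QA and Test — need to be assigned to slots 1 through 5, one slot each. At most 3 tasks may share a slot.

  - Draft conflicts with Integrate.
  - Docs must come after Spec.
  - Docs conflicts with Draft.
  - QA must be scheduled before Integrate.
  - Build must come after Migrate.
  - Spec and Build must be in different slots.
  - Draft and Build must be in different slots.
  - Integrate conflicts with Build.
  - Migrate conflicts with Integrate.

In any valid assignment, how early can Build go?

2

Precedence pushes Build to at least 2.
Build at 2 is achievable: Research -> 2; Docs -> 2; Spec -> 1; QA -> 1; Test -> 3; Draft -> 4; Build -> 2; Integrate -> 3; Migrate -> 1.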